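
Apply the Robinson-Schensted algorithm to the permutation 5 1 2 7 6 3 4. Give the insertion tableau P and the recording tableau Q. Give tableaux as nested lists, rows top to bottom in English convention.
P = [[1, 2, 3, 4], [5, 6], [7]], Q = [[1, 3, 4, 7], [2, 5], [6]]

Insert each entry of the permutation into P by Schensted row insertion, recording in Q the position of each new cell.

After inserting 5: P = [[5]].
After inserting 1: P = [[1], [5]].
After inserting 2: P = [[1, 2], [5]].
After inserting 7: P = [[1, 2, 7], [5]].
After inserting 6: P = [[1, 2, 6], [5, 7]].
After inserting 3: P = [[1, 2, 3], [5, 6], [7]].
After inserting 4: P = [[1, 2, 3, 4], [5, 6], [7]].

So P = [[1, 2, 3, 4], [5, 6], [7]], Q = [[1, 3, 4, 7], [2, 5], [6]].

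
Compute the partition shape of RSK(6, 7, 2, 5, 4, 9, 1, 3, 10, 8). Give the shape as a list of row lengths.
[4, 3, 2, 1]

Row-insert each entry into an empty tableau.

After inserting 6: P = [[6]].
After inserting 7: P = [[6, 7]].
After inserting 2: P = [[2, 7], [6]].
After inserting 5: P = [[2, 5], [6, 7]].
After inserting 4: P = [[2, 4], [5, 7], [6]].
After inserting 9: P = [[2, 4, 9], [5, 7], [6]].
After inserting 1: P = [[1, 4, 9], [2, 7], [5], [6]].
After inserting 3: P = [[1, 3, 9], [2, 4], [5, 7], [6]].
After inserting 10: P = [[1, 3, 9, 10], [2, 4], [5, 7], [6]].
After inserting 8: P = [[1, 3, 8, 10], [2, 4, 9], [5, 7], [6]].

The final insertion tableau P = [[1, 3, 8, 10], [2, 4, 9], [5, 7], [6]] has shape [4, 3, 2, 1].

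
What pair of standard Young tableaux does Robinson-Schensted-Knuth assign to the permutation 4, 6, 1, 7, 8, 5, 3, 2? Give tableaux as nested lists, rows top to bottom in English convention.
P = [[1, 2, 7, 8], [3, 5], [4], [6]], Q = [[1, 2, 4, 5], [3, 6], [7], [8]]

Insert each entry of the permutation into P by Schensted row insertion, recording in Q the position of each new cell.

Insert 4: appended to row 1. P = [[4]].
Insert 6: appended to row 1. P = [[4, 6]].
Insert 1: 1 bumps 4 from row 1; 4 starts row 2. P = [[1, 6], [4]].
Insert 7: appended to row 1. P = [[1, 6, 7], [4]].
Insert 8: appended to row 1. P = [[1, 6, 7, 8], [4]].
Insert 5: 5 bumps 6 from row 1; 6 appends to row 2. P = [[1, 5, 7, 8], [4, 6]].
Insert 3: 3 bumps 5 from row 1; 5 bumps 6 from row 2; 6 starts row 3. P = [[1, 3, 7, 8], [4, 5], [6]].
Insert 2: 2 bumps 3 from row 1; 3 bumps 4 from row 2; 4 bumps 6 from row 3; 6 starts row 4. P = [[1, 2, 7, 8], [3, 5], [4], [6]].

So P = [[1, 2, 7, 8], [3, 5], [4], [6]], Q = [[1, 2, 4, 5], [3, 6], [7], [8]].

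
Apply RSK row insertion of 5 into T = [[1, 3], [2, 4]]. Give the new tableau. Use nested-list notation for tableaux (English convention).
[[1, 3, 5], [2, 4]]

5 is larger than every entry of row 1, so it is appended to row 1. The new tableau is [[1, 3, 5], [2, 4]].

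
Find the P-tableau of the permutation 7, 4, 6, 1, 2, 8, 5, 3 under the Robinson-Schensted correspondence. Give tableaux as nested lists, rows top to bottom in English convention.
Insert 7: appended to row 1. P = [[7]].
Insert 4: 4 bumps 7 from row 1; 7 starts row 2. P = [[4], [7]].
Insert 6: appended to row 1. P = [[4, 6], [7]].
Insert 1: 1 bumps 4 from row 1; 4 bumps 7 from row 2; 7 starts row 3. P = [[1, 6], [4], [7]].
Insert 2: 2 bumps 6 from row 1; 6 appends to row 2. P = [[1, 2], [4, 6], [7]].
Insert 8: appended to row 1. P = [[1, 2, 8], [4, 6], [7]].
Insert 5: 5 bumps 8 from row 1; 8 appends to row 2. P = [[1, 2, 5], [4, 6, 8], [7]].
Insert 3: 3 bumps 5 from row 1; 5 bumps 6 from row 2; 6 bumps 7 from row 3; 7 starts row 4. P = [[1, 2, 3], [4, 5, 8], [6], [7]].

So P = [[1, 2, 3], [4, 5, 8], [6], [7]].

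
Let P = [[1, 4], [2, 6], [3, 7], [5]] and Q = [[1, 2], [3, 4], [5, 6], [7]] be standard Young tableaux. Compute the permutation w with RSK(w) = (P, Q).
Reverse the RSK construction: for i from n down to 1, find the cell of Q containing i, remove the entry at that cell from P, and reverse-bump it up through P; the value ejected from row 1 is w(i).

Step i=7: Q has 7 at row 4, column 1; remove 5 from row 4 of P and reverse-bump: 5 enters row 3 and ejects 3; 3 enters row 2 and ejects 2; 2 enters row 1 and ejects 1. So w(7) = 1. P is now [[2, 4], [3, 6], [5, 7]].
Step i=6: Q has 6 at row 3, column 2; remove 7 from row 3 of P and reverse-bump: 7 enters row 2 and ejects 6; 6 enters row 1 and ejects 4. So w(6) = 4. P is now [[2, 6], [3, 7], [5]].
Step i=5: Q has 5 at row 3, column 1; remove 5 from row 3 of P and reverse-bump: 5 enters row 2 and ejects 3; 3 enters row 1 and ejects 2. So w(5) = 2. P is now [[3, 6], [5, 7]].
Step i=4: Q has 4 at row 2, column 2; remove 7 from row 2 of P and reverse-bump: 7 enters row 1 and ejects 6. So w(4) = 6. P is now [[3, 7], [5]].
Step i=3: Q has 3 at row 2, column 1; remove 5 from row 2 of P and reverse-bump: 5 enters row 1 and ejects 3. So w(3) = 3. P is now [[5, 7]].
Step i=2: Q has 2 at row 1, column 2; remove that cell from P, ejecting 7. So w(2) = 7. P is now [[5]].
Step i=1: Q has 1 at row 1, column 1; remove that cell from P, ejecting 5. So w(1) = 5. P is now [].

So w = 5 7 3 6 2 4 1.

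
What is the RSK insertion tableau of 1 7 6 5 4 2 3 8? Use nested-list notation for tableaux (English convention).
P = [[1, 2, 3, 8], [4], [5], [6], [7]]

Insert 1: appended to row 1. P = [[1]].
Insert 7: appended to row 1. P = [[1, 7]].
Insert 6: 6 bumps 7 from row 1; 7 starts row 2. P = [[1, 6], [7]].
Insert 5: 5 bumps 6 from row 1; 6 bumps 7 from row 2; 7 starts row 3. P = [[1, 5], [6], [7]].
Insert 4: 4 bumps 5 from row 1; 5 bumps 6 from row 2; 6 bumps 7 from row 3; 7 starts row 4. P = [[1, 4], [5], [6], [7]].
Insert 2: 2 bumps 4 from row 1; 4 bumps 5 from row 2; 5 bumps 6 from row 3; 6 bumps 7 from row 4; 7 starts row 5. P = [[1, 2], [4], [5], [6], [7]].
Insert 3: appended to row 1. P = [[1, 2, 3], [4], [5], [6], [7]].
Insert 8: appended to row 1. P = [[1, 2, 3, 8], [4], [5], [6], [7]].

So P = [[1, 2, 3, 8], [4], [5], [6], [7]].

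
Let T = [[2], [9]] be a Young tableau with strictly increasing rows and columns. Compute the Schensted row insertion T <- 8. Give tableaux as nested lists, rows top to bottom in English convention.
8 is larger than every entry of row 1, so it is appended to row 1. The new tableau is [[2, 8], [9]].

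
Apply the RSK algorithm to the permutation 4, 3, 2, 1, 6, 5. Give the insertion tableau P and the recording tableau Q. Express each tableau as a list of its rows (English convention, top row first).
P = [[1, 5], [2, 6], [3], [4]], Q = [[1, 5], [2, 6], [3], [4]]

Insert each entry of the permutation into P by Schensted row insertion, recording in Q the position of each new cell.

Insert 4: appended to row 1. P = [[4]].
Insert 3: 3 bumps 4 from row 1; 4 starts row 2. P = [[3], [4]].
Insert 2: 2 bumps 3 from row 1; 3 bumps 4 from row 2; 4 starts row 3. P = [[2], [3], [4]].
Insert 1: 1 bumps 2 from row 1; 2 bumps 3 from row 2; 3 bumps 4 from row 3; 4 starts row 4. P = [[1], [2], [3], [4]].
Insert 6: appended to row 1. P = [[1, 6], [2], [3], [4]].
Insert 5: 5 bumps 6 from row 1; 6 appends to row 2. P = [[1, 5], [2, 6], [3], [4]].

So P = [[1, 5], [2, 6], [3], [4]], Q = [[1, 5], [2, 6], [3], [4]].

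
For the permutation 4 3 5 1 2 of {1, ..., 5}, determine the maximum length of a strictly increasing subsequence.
2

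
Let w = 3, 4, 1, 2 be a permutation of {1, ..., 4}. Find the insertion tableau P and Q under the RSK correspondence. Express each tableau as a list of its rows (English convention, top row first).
Insert each entry of the permutation into P by Schensted row insertion, recording in Q the position of each new cell.

After inserting 3: P = [[3]].
After inserting 4: P = [[3, 4]].
After inserting 1: P = [[1, 4], [3]].
After inserting 2: P = [[1, 2], [3, 4]].

So P = [[1, 2], [3, 4]], Q = [[1, 2], [3, 4]].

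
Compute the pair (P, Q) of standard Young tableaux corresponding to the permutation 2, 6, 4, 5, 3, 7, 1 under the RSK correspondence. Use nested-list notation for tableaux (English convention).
Insert each entry of the permutation into P by Schensted row insertion, recording in Q the position of each new cell.

Insert 2: appended to row 1. P = [[2]], Q = [[1]].
Insert 6: appended to row 1. P = [[2, 6]], Q = [[1, 2]].
Insert 4: 4 bumps 6 from row 1; 6 starts row 2. P = [[2, 4], [6]], Q = [[1, 2], [3]].
Insert 5: appended to row 1. P = [[2, 4, 5], [6]], Q = [[1, 2, 4], [3]].
Insert 3: 3 bumps 4 from row 1; 4 bumps 6 from row 2; 6 starts row 3. P = [[2, 3, 5], [4], [6]], Q = [[1, 2, 4], [3], [5]].
Insert 7: appended to row 1. P = [[2, 3, 5, 7], [4], [6]], Q = [[1, 2, 4, 6], [3], [5]].
Insert 1: 1 bumps 2 from row 1; 2 bumps 4 from row 2; 4 bumps 6 from row 3; 6 starts row 4. P = [[1, 3, 5, 7], [2], [4], [6]], Q = [[1, 2, 4, 6], [3], [5], [7]].

So P = [[1, 3, 5, 7], [2], [4], [6]], Q = [[1, 2, 4, 6], [3], [5], [7]].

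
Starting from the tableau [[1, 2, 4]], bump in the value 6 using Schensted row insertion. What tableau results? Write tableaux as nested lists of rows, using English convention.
6 is larger than every entry of row 1, so it is appended to row 1. The new tableau is [[1, 2, 4, 6]].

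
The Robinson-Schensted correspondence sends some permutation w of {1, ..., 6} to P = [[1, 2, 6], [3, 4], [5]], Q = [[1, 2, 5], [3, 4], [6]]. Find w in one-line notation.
Reverse the RSK construction: for i from n down to 1, find the cell of Q containing i, remove the entry at that cell from P, and reverse-bump it up through P; the value ejected from row 1 is w(i).

Step i=6: Q has 6 at row 3, column 1; remove 5 from row 3 of P and reverse-bump: 5 enters row 2 and ejects 4; 4 enters row 1 and ejects 2. So w(6) = 2. P is now [[1, 4, 6], [3, 5]].
Step i=5: Q has 5 at row 1, column 3; remove that cell from P, ejecting 6. So w(5) = 6. P is now [[1, 4], [3, 5]].
Step i=4: Q has 4 at row 2, column 2; remove 5 from row 2 of P and reverse-bump: 5 enters row 1 and ejects 4. So w(4) = 4. P is now [[1, 5], [3]].
Step i=3: Q has 3 at row 2, column 1; remove 3 from row 2 of P and reverse-bump: 3 enters row 1 and ejects 1. So w(3) = 1. P is now [[3, 5]].
Step i=2: Q has 2 at row 1, column 2; remove that cell from P, ejecting 5. So w(2) = 5. P is now [[3]].
Step i=1: Q has 1 at row 1, column 1; remove that cell from P, ejecting 3. So w(1) = 3. P is now [].

So w = 3 5 1 4 6 2.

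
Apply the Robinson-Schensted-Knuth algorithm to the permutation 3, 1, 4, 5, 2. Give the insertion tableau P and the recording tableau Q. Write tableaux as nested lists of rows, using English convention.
P = [[1, 2, 5], [3, 4]], Q = [[1, 3, 4], [2, 5]]

Insert each entry of the permutation into P by Schensted row insertion, recording in Q the position of each new cell.

Insert 3: appended to row 1. P = [[3]], Q = [[1]].
Insert 1: 1 bumps 3 from row 1; 3 starts row 2. P = [[1], [3]], Q = [[1], [2]].
Insert 4: appended to row 1. P = [[1, 4], [3]], Q = [[1, 3], [2]].
Insert 5: appended to row 1. P = [[1, 4, 5], [3]], Q = [[1, 3, 4], [2]].
Insert 2: 2 bumps 4 from row 1; 4 appends to row 2. P = [[1, 2, 5], [3, 4]], Q = [[1, 3, 4], [2, 5]].

So P = [[1, 2, 5], [3, 4]], Q = [[1, 3, 4], [2, 5]].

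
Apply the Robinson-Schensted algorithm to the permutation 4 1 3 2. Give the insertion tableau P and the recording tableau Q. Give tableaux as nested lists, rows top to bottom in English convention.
Insert each entry of the permutation into P by Schensted row insertion, recording in Q the position of each new cell.

Insert 4: appended to row 1. P = [[4]].
Insert 1: 1 bumps 4 from row 1; 4 starts row 2. P = [[1], [4]].
Insert 3: appended to row 1. P = [[1, 3], [4]].
Insert 2: 2 bumps 3 from row 1; 3 bumps 4 from row 2; 4 starts row 3. P = [[1, 2], [3], [4]].

So P = [[1, 2], [3], [4]], Q = [[1, 3], [2], [4]].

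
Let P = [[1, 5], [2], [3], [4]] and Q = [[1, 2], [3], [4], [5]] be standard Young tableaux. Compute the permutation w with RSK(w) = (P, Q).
4 5 3 2 1

Reverse the RSK construction: for i from n down to 1, find the cell of Q containing i, remove the entry at that cell from P, and reverse-bump it up through P; the value ejected from row 1 is w(i).

Step i=5: Q has 5 at row 4, column 1; remove 4 from row 4 of P and reverse-bump: 4 enters row 3 and ejects 3; 3 enters row 2 and ejects 2; 2 enters row 1 and ejects 1. So w(5) = 1. P is now [[2, 5], [3], [4]].
Step i=4: Q has 4 at row 3, column 1; remove 4 from row 3 of P and reverse-bump: 4 enters row 2 and ejects 3; 3 enters row 1 and ejects 2. So w(4) = 2. P is now [[3, 5], [4]].
Step i=3: Q has 3 at row 2, column 1; remove 4 from row 2 of P and reverse-bump: 4 enters row 1 and ejects 3. So w(3) = 3. P is now [[4, 5]].
Step i=2: Q has 2 at row 1, column 2; remove that cell from P, ejecting 5. So w(2) = 5. P is now [[4]].
Step i=1: Q has 1 at row 1, column 1; remove that cell from P, ejecting 4. So w(1) = 4. P is now [].

So w = 4 5 3 2 1.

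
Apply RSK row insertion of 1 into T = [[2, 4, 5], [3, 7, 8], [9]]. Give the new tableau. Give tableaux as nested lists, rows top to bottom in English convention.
In row 1, 1 replaces 2 (the leftmost entry greater than 1); 2 is bumped to row 2. In row 2, 2 replaces 3 (the leftmost entry greater than 2); 3 is bumped to row 3. In row 3, 3 replaces 9 (the leftmost entry greater than 3); 9 is bumped to row 4. 9 starts a new row 4. The new tableau is [[1, 4, 5], [2, 7, 8], [3], [9]].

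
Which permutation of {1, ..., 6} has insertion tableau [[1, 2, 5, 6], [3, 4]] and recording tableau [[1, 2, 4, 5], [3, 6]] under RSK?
Reverse the RSK construction: for i from n down to 1, find the cell of Q containing i, remove the entry at that cell from P, and reverse-bump it up through P; the value ejected from row 1 is w(i).

Step i=6: Q has 6 at row 2, column 2; remove 4 from row 2 of P and reverse-bump: 4 enters row 1 and ejects 2. So w(6) = 2. P is now [[1, 4, 5, 6], [3]].
Step i=5: Q has 5 at row 1, column 4; remove that cell from P, ejecting 6. So w(5) = 6. P is now [[1, 4, 5], [3]].
Step i=4: Q has 4 at row 1, column 3; remove that cell from P, ejecting 5. So w(4) = 5. P is now [[1, 4], [3]].
Step i=3: Q has 3 at row 2, column 1; remove 3 from row 2 of P and reverse-bump: 3 enters row 1 and ejects 1. So w(3) = 1. P is now [[3, 4]].
Step i=2: Q has 2 at row 1, column 2; remove that cell from P, ejecting 4. So w(2) = 4. P is now [[3]].
Step i=1: Q has 1 at row 1, column 1; remove that cell from P, ejecting 3. So w(1) = 3. P is now [].

So w = 3 4 1 5 6 2.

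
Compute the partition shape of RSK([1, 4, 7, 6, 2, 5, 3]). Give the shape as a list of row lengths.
[3, 2, 1, 1]

Row-insert each entry into an empty tableau.

After inserting 1: P = [[1]].
After inserting 4: P = [[1, 4]].
After inserting 7: P = [[1, 4, 7]].
After inserting 6: P = [[1, 4, 6], [7]].
After inserting 2: P = [[1, 2, 6], [4], [7]].
After inserting 5: P = [[1, 2, 5], [4, 6], [7]].
After inserting 3: P = [[1, 2, 3], [4, 5], [6], [7]].

The final insertion tableau P = [[1, 2, 3], [4, 5], [6], [7]] has shape [3, 2, 1, 1].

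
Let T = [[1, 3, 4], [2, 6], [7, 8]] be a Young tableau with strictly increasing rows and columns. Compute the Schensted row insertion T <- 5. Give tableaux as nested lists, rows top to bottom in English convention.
[[1, 3, 4, 5], [2, 6], [7, 8]]

5 is larger than every entry of row 1, so it is appended to row 1. The new tableau is [[1, 3, 4, 5], [2, 6], [7, 8]].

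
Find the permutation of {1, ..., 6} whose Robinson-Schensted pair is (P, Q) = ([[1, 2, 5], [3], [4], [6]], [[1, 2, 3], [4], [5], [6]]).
1 4 6 5 3 2

Reverse the RSK construction: for i from n down to 1, find the cell of Q containing i, remove the entry at that cell from P, and reverse-bump it up through P; the value ejected from row 1 is w(i).

Step i=6: Q has 6 at row 4, column 1; remove 6 from row 4 of P and reverse-bump: 6 enters row 3 and ejects 4; 4 enters row 2 and ejects 3; 3 enters row 1 and ejects 2. So w(6) = 2. P is now [[1, 3, 5], [4], [6]].
Step i=5: Q has 5 at row 3, column 1; remove 6 from row 3 of P and reverse-bump: 6 enters row 2 and ejects 4; 4 enters row 1 and ejects 3. So w(5) = 3. P is now [[1, 4, 5], [6]].
Step i=4: Q has 4 at row 2, column 1; remove 6 from row 2 of P and reverse-bump: 6 enters row 1 and ejects 5. So w(4) = 5. P is now [[1, 4, 6]].
Step i=3: Q has 3 at row 1, column 3; remove that cell from P, ejecting 6. So w(3) = 6. P is now [[1, 4]].
Step i=2: Q has 2 at row 1, column 2; remove that cell from P, ejecting 4. So w(2) = 4. P is now [[1]].
Step i=1: Q has 1 at row 1, column 1; remove that cell from P, ejecting 1. So w(1) = 1. P is now [].

So w = 1 4 6 5 3 2.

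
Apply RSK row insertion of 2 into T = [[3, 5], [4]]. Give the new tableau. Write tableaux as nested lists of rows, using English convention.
[[2, 5], [3], [4]]

In row 1, 2 replaces 3 (the leftmost entry greater than 2); 3 is bumped to row 2. In row 2, 3 replaces 4 (the leftmost entry greater than 3); 4 is bumped to row 3. 4 starts a new row 3. The new tableau is [[2, 5], [3], [4]].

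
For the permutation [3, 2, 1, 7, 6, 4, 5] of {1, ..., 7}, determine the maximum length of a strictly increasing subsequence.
3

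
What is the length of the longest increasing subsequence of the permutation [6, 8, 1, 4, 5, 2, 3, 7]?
4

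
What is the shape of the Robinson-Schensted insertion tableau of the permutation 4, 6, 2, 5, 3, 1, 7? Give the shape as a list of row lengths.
[3, 2, 1, 1]

Row-insert each entry into an empty tableau.

After inserting 4: P = [[4]].
After inserting 6: P = [[4, 6]].
After inserting 2: P = [[2, 6], [4]].
After inserting 5: P = [[2, 5], [4, 6]].
After inserting 3: P = [[2, 3], [4, 5], [6]].
After inserting 1: P = [[1, 3], [2, 5], [4], [6]].
After inserting 7: P = [[1, 3, 7], [2, 5], [4], [6]].

The final insertion tableau P = [[1, 3, 7], [2, 5], [4], [6]] has shape [3, 2, 1, 1].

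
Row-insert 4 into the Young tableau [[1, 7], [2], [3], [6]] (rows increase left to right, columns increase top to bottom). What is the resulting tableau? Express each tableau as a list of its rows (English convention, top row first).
[[1, 4], [2, 7], [3], [6]]

In row 1, 4 replaces 7 (the leftmost entry greater than 4); 7 is bumped to row 2. 7 is appended to row 2. The new tableau is [[1, 4], [2, 7], [3], [6]].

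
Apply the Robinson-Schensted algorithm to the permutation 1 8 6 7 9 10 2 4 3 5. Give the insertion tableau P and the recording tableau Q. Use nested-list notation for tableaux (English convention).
Insert each entry of the permutation into P by Schensted row insertion, recording in Q the position of each new cell.

Insert 1: appended to row 1. P = [[1]].
Insert 8: appended to row 1. P = [[1, 8]].
Insert 6: 6 bumps 8 from row 1; 8 starts row 2. P = [[1, 6], [8]].
Insert 7: appended to row 1. P = [[1, 6, 7], [8]].
Insert 9: appended to row 1. P = [[1, 6, 7, 9], [8]].
Insert 10: appended to row 1. P = [[1, 6, 7, 9, 10], [8]].
Insert 2: 2 bumps 6 from row 1; 6 bumps 8 from row 2; 8 starts row 3. P = [[1, 2, 7, 9, 10], [6], [8]].
Insert 4: 4 bumps 7 from row 1; 7 appends to row 2. P = [[1, 2, 4, 9, 10], [6, 7], [8]].
Insert 3: 3 bumps 4 from row 1; 4 bumps 6 from row 2; 6 bumps 8 from row 3; 8 starts row 4. P = [[1, 2, 3, 9, 10], [4, 7], [6], [8]].
Insert 5: 5 bumps 9 from row 1; 9 appends to row 2. P = [[1, 2, 3, 5, 10], [4, 7, 9], [6], [8]].

So P = [[1, 2, 3, 5, 10], [4, 7, 9], [6], [8]], Q = [[1, 2, 4, 5, 6], [3, 8, 10], [7], [9]].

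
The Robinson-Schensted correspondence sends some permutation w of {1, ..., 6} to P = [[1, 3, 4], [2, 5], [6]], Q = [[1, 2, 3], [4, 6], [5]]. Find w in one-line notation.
Reverse RSK: for i = n, n-1, ..., 1, locate i in Q, remove the corresponding corner cell from P, and reverse-bump its entry up through P; the value ejected from row 1 is w(i).

So w = 2 3 6 5 1 4.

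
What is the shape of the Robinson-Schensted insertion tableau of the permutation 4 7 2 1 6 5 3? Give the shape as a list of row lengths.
[2, 2, 2, 1]

RSK row insertion gives P = [[1, 3], [2, 5], [4, 6], [7]], which has shape [2, 2, 2, 1].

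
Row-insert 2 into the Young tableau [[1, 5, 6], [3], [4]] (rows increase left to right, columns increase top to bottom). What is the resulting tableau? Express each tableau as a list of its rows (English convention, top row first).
[[1, 2, 6], [3, 5], [4]]

In row 1, 2 replaces 5 (the leftmost entry greater than 2); 5 is bumped to row 2. 5 is appended to row 2. The new tableau is [[1, 2, 6], [3, 5], [4]].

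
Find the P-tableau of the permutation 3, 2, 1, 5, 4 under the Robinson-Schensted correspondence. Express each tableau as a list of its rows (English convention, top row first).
Insert 3: appended to row 1. P = [[3]].
Insert 2: 2 bumps 3 from row 1; 3 starts row 2. P = [[2], [3]].
Insert 1: 1 bumps 2 from row 1; 2 bumps 3 from row 2; 3 starts row 3. P = [[1], [2], [3]].
Insert 5: appended to row 1. P = [[1, 5], [2], [3]].
Insert 4: 4 bumps 5 from row 1; 5 appends to row 2. P = [[1, 4], [2, 5], [3]].

So P = [[1, 4], [2, 5], [3]].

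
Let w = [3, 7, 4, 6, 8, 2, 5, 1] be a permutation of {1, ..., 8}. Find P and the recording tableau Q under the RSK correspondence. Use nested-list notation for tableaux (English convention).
Insert each entry of the permutation into P by Schensted row insertion, recording in Q the position of each new cell.

Insert 3: appended to row 1. P = [[3]].
Insert 7: appended to row 1. P = [[3, 7]].
Insert 4: 4 bumps 7 from row 1; 7 starts row 2. P = [[3, 4], [7]].
Insert 6: appended to row 1. P = [[3, 4, 6], [7]].
Insert 8: appended to row 1. P = [[3, 4, 6, 8], [7]].
Insert 2: 2 bumps 3 from row 1; 3 bumps 7 from row 2; 7 starts row 3. P = [[2, 4, 6, 8], [3], [7]].
Insert 5: 5 bumps 6 from row 1; 6 appends to row 2. P = [[2, 4, 5, 8], [3, 6], [7]].
Insert 1: 1 bumps 2 from row 1; 2 bumps 3 from row 2; 3 bumps 7 from row 3; 7 starts row 4. P = [[1, 4, 5, 8], [2, 6], [3], [7]].

So P = [[1, 4, 5, 8], [2, 6], [3], [7]], Q = [[1, 2, 4, 5], [3, 7], [6], [8]].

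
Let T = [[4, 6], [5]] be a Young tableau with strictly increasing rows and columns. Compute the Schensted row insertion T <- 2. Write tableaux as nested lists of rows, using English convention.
In row 1, 2 replaces 4 (the leftmost entry greater than 2); 4 is bumped to row 2. In row 2, 4 replaces 5 (the leftmost entry greater than 4); 5 is bumped to row 3. 5 starts a new row 3. The new tableau is [[2, 6], [4], [5]].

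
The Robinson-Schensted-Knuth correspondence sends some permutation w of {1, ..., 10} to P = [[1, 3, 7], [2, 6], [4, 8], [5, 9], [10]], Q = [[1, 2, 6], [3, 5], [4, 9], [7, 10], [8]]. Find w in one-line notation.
5 10 9 4 6 8 2 1 7 3

Reverse the RSK construction: for i from n down to 1, find the cell of Q containing i, remove the entry at that cell from P, and reverse-bump it up through P; the value ejected from row 1 is w(i).

Step i=10: Q has 10 at row 4, column 2; remove 9 from row 4 of P and reverse-bump: 9 enters row 3 and ejects 8; 8 enters row 2 and ejects 6; 6 enters row 1 and ejects 3. So w(10) = 3. P is now [[1, 6, 7], [2, 8], [4, 9], [5], [10]].
Step i=9: Q has 9 at row 3, column 2; remove 9 from row 3 of P and reverse-bump: 9 enters row 2 and ejects 8; 8 enters row 1 and ejects 7. So w(9) = 7. P is now [[1, 6, 8], [2, 9], [4], [5], [10]].
Step i=8: Q has 8 at row 5, column 1; remove 10 from row 5 of P and reverse-bump: 10 enters row 4 and ejects 5; 5 enters row 3 and ejects 4; 4 enters row 2 and ejects 2; 2 enters row 1 and ejects 1. So w(8) = 1. P is now [[2, 6, 8], [4, 9], [5], [10]].
Step i=7: Q has 7 at row 4, column 1; remove 10 from row 4 of P and reverse-bump: 10 enters row 3 and ejects 5; 5 enters row 2 and ejects 4; 4 enters row 1 and ejects 2. So w(7) = 2. P is now [[4, 6, 8], [5, 9], [10]].
Step i=6: Q has 6 at row 1, column 3; remove that cell from P, ejecting 8. So w(6) = 8. P is now [[4, 6], [5, 9], [10]].
Step i=5: Q has 5 at row 2, column 2; remove 9 from row 2 of P and reverse-bump: 9 enters row 1 and ejects 6. So w(5) = 6. P is now [[4, 9], [5], [10]].
Step i=4: Q has 4 at row 3, column 1; remove 10 from row 3 of P and reverse-bump: 10 enters row 2 and ejects 5; 5 enters row 1 and ejects 4. So w(4) = 4. P is now [[5, 9], [10]].
Step i=3: Q has 3 at row 2, column 1; remove 10 from row 2 of P and reverse-bump: 10 enters row 1 and ejects 9. So w(3) = 9. P is now [[5, 10]].
Step i=2: Q has 2 at row 1, column 2; remove that cell from P, ejecting 10. So w(2) = 10. P is now [[5]].
Step i=1: Q has 1 at row 1, column 1; remove that cell from P, ejecting 5. So w(1) = 5. P is now [].

So w = 5 10 9 4 6 8 2 1 7 3.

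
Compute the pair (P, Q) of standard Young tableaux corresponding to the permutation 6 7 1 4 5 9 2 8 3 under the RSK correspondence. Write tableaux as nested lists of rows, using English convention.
P = [[1, 2, 3, 8], [4, 5, 9], [6, 7]], Q = [[1, 2, 5, 6], [3, 4, 8], [7, 9]]

Insert each entry of the permutation into P by Schensted row insertion, recording in Q the position of each new cell.

Insert 6: appended to row 1. P = [[6]], Q = [[1]].
Insert 7: appended to row 1. P = [[6, 7]], Q = [[1, 2]].
Insert 1: 1 bumps 6 from row 1; 6 starts row 2. P = [[1, 7], [6]], Q = [[1, 2], [3]].
Insert 4: 4 bumps 7 from row 1; 7 appends to row 2. P = [[1, 4], [6, 7]], Q = [[1, 2], [3, 4]].
Insert 5: appended to row 1. P = [[1, 4, 5], [6, 7]], Q = [[1, 2, 5], [3, 4]].
Insert 9: appended to row 1. P = [[1, 4, 5, 9], [6, 7]], Q = [[1, 2, 5, 6], [3, 4]].
Insert 2: 2 bumps 4 from row 1; 4 bumps 6 from row 2; 6 starts row 3. P = [[1, 2, 5, 9], [4, 7], [6]], Q = [[1, 2, 5, 6], [3, 4], [7]].
Insert 8: 8 bumps 9 from row 1; 9 appends to row 2. P = [[1, 2, 5, 8], [4, 7, 9], [6]], Q = [[1, 2, 5, 6], [3, 4, 8], [7]].
Insert 3: 3 bumps 5 from row 1; 5 bumps 7 from row 2; 7 appends to row 3. P = [[1, 2, 3, 8], [4, 5, 9], [6, 7]], Q = [[1, 2, 5, 6], [3, 4, 8], [7, 9]].

So P = [[1, 2, 3, 8], [4, 5, 9], [6, 7]], Q = [[1, 2, 5, 6], [3, 4, 8], [7, 9]].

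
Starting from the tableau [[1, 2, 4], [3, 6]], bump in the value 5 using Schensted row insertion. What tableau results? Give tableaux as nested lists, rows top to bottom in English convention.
5 is larger than every entry of row 1, so it is appended to row 1. The new tableau is [[1, 2, 4, 5], [3, 6]].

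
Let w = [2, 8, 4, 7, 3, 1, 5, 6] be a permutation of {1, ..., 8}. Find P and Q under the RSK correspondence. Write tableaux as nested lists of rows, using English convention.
P = [[1, 3, 5, 6], [2, 7], [4], [8]], Q = [[1, 2, 4, 8], [3, 7], [5], [6]]

Insert each entry of the permutation into P by Schensted row insertion, recording in Q the position of each new cell.

Insert 2: appended to row 1. P = [[2]].
Insert 8: appended to row 1. P = [[2, 8]].
Insert 4: 4 bumps 8 from row 1; 8 starts row 2. P = [[2, 4], [8]].
Insert 7: appended to row 1. P = [[2, 4, 7], [8]].
Insert 3: 3 bumps 4 from row 1; 4 bumps 8 from row 2; 8 starts row 3. P = [[2, 3, 7], [4], [8]].
Insert 1: 1 bumps 2 from row 1; 2 bumps 4 from row 2; 4 bumps 8 from row 3; 8 starts row 4. P = [[1, 3, 7], [2], [4], [8]].
Insert 5: 5 bumps 7 from row 1; 7 appends to row 2. P = [[1, 3, 5], [2, 7], [4], [8]].
Insert 6: appended to row 1. P = [[1, 3, 5, 6], [2, 7], [4], [8]].

So P = [[1, 3, 5, 6], [2, 7], [4], [8]], Q = [[1, 2, 4, 8], [3, 7], [5], [6]].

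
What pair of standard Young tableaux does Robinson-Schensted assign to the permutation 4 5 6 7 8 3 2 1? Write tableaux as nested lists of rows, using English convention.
P = [[1, 5, 6, 7, 8], [2], [3], [4]], Q = [[1, 2, 3, 4, 5], [6], [7], [8]]

Insert each entry of the permutation into P by Schensted row insertion, recording in Q the position of each new cell.

After inserting 4: P = [[4]].
After inserting 5: P = [[4, 5]].
After inserting 6: P = [[4, 5, 6]].
After inserting 7: P = [[4, 5, 6, 7]].
After inserting 8: P = [[4, 5, 6, 7, 8]].
After inserting 3: P = [[3, 5, 6, 7, 8], [4]].
After inserting 2: P = [[2, 5, 6, 7, 8], [3], [4]].
After inserting 1: P = [[1, 5, 6, 7, 8], [2], [3], [4]].

So P = [[1, 5, 6, 7, 8], [2], [3], [4]], Q = [[1, 2, 3, 4, 5], [6], [7], [8]].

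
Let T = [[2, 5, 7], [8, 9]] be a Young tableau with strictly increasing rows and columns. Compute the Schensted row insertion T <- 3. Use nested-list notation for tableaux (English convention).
[[2, 3, 7], [5, 9], [8]]

In row 1, 3 replaces 5 (the leftmost entry greater than 3); 5 is bumped to row 2. In row 2, 5 replaces 8 (the leftmost entry greater than 5); 8 is bumped to row 3. 8 starts a new row 3. The new tableau is [[2, 3, 7], [5, 9], [8]].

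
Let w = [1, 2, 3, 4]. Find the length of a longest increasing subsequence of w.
4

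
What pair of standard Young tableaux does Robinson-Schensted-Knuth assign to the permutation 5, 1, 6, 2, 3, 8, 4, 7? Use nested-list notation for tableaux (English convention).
Insert each entry of the permutation into P by Schensted row insertion, recording in Q the position of each new cell.

After inserting 5: P = [[5]].
After inserting 1: P = [[1], [5]].
After inserting 6: P = [[1, 6], [5]].
After inserting 2: P = [[1, 2], [5, 6]].
After inserting 3: P = [[1, 2, 3], [5, 6]].
After inserting 8: P = [[1, 2, 3, 8], [5, 6]].
After inserting 4: P = [[1, 2, 3, 4], [5, 6, 8]].
After inserting 7: P = [[1, 2, 3, 4, 7], [5, 6, 8]].

So P = [[1, 2, 3, 4, 7], [5, 6, 8]], Q = [[1, 3, 5, 6, 8], [2, 4, 7]].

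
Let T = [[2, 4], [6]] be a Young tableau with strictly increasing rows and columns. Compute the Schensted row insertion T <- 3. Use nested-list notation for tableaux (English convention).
[[2, 3], [4], [6]]

In row 1, 3 replaces 4 (the leftmost entry greater than 3); 4 is bumped to row 2. In row 2, 4 replaces 6 (the leftmost entry greater than 4); 6 is bumped to row 3. 6 starts a new row 3. The new tableau is [[2, 3], [4], [6]].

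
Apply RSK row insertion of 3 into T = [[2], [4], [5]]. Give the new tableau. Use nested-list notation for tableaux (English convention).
3 is larger than every entry of row 1, so it is appended to row 1. The new tableau is [[2, 3], [4], [5]].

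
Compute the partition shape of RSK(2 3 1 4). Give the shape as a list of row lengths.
[3, 1]

Row-insert each entry into an empty tableau.

After inserting 2: P = [[2]].
After inserting 3: P = [[2, 3]].
After inserting 1: P = [[1, 3], [2]].
After inserting 4: P = [[1, 3, 4], [2]].

The final insertion tableau P = [[1, 3, 4], [2]] has shape [3, 1].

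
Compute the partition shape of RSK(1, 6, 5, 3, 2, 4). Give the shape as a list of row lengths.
[3, 1, 1, 1]

Row-insert each entry into an empty tableau.

After inserting 1: P = [[1]].
After inserting 6: P = [[1, 6]].
After inserting 5: P = [[1, 5], [6]].
After inserting 3: P = [[1, 3], [5], [6]].
After inserting 2: P = [[1, 2], [3], [5], [6]].
After inserting 4: P = [[1, 2, 4], [3], [5], [6]].

The final insertion tableau P = [[1, 2, 4], [3], [5], [6]] has shape [3, 1, 1, 1].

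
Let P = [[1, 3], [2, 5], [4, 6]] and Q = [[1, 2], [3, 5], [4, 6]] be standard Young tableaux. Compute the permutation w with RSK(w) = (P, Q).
4 6 2 1 5 3

Reverse RSK: for i = n, n-1, ..., 1, locate i in Q, remove the corresponding corner cell from P, and reverse-bump its entry up through P; the value ejected from row 1 is w(i).

So w = 4 6 2 1 5 3.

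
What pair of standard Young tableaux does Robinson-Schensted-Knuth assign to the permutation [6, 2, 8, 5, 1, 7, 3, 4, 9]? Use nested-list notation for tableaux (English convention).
Insert each entry of the permutation into P by Schensted row insertion, recording in Q the position of each new cell.

After inserting 6: P = [[6]].
After inserting 2: P = [[2], [6]].
After inserting 8: P = [[2, 8], [6]].
After inserting 5: P = [[2, 5], [6, 8]].
After inserting 1: P = [[1, 5], [2, 8], [6]].
After inserting 7: P = [[1, 5, 7], [2, 8], [6]].
After inserting 3: P = [[1, 3, 7], [2, 5], [6, 8]].
After inserting 4: P = [[1, 3, 4], [2, 5, 7], [6, 8]].
After inserting 9: P = [[1, 3, 4, 9], [2, 5, 7], [6, 8]].

So P = [[1, 3, 4, 9], [2, 5, 7], [6, 8]], Q = [[1, 3, 6, 9], [2, 4, 8], [5, 7]].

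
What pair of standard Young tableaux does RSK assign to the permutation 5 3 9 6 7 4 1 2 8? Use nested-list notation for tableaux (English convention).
Insert each entry of the permutation into P by Schensted row insertion, recording in Q the position of each new cell.

Insert 5: appended to row 1. P = [[5]], Q = [[1]].
Insert 3: 3 bumps 5 from row 1; 5 starts row 2. P = [[3], [5]], Q = [[1], [2]].
Insert 9: appended to row 1. P = [[3, 9], [5]], Q = [[1, 3], [2]].
Insert 6: 6 bumps 9 from row 1; 9 appends to row 2. P = [[3, 6], [5, 9]], Q = [[1, 3], [2, 4]].
Insert 7: appended to row 1. P = [[3, 6, 7], [5, 9]], Q = [[1, 3, 5], [2, 4]].
Insert 4: 4 bumps 6 from row 1; 6 bumps 9 from row 2; 9 starts row 3. P = [[3, 4, 7], [5, 6], [9]], Q = [[1, 3, 5], [2, 4], [6]].
Insert 1: 1 bumps 3 from row 1; 3 bumps 5 from row 2; 5 bumps 9 from row 3; 9 starts row 4. P = [[1, 4, 7], [3, 6], [5], [9]], Q = [[1, 3, 5], [2, 4], [6], [7]].
Insert 2: 2 bumps 4 from row 1; 4 bumps 6 from row 2; 6 appends to row 3. P = [[1, 2, 7], [3, 4], [5, 6], [9]], Q = [[1, 3, 5], [2, 4], [6, 8], [7]].
Insert 8: appended to row 1. P = [[1, 2, 7, 8], [3, 4], [5, 6], [9]], Q = [[1, 3, 5, 9], [2, 4], [6, 8], [7]].

So P = [[1, 2, 7, 8], [3, 4], [5, 6], [9]], Q = [[1, 3, 5, 9], [2, 4], [6, 8], [7]].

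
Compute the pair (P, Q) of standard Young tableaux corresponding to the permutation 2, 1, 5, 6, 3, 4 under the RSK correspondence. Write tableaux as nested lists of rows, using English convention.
Insert each entry of the permutation into P by Schensted row insertion, recording in Q the position of each new cell.

After inserting 2: P = [[2]].
After inserting 1: P = [[1], [2]].
After inserting 5: P = [[1, 5], [2]].
After inserting 6: P = [[1, 5, 6], [2]].
After inserting 3: P = [[1, 3, 6], [2, 5]].
After inserting 4: P = [[1, 3, 4], [2, 5, 6]].

So P = [[1, 3, 4], [2, 5, 6]], Q = [[1, 3, 4], [2, 5, 6]].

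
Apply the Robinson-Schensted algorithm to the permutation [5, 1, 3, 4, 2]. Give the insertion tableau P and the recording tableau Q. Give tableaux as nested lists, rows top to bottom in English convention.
Insert each entry of the permutation into P by Schensted row insertion, recording in Q the position of each new cell.

Insert 5: appended to row 1. P = [[5]].
Insert 1: 1 bumps 5 from row 1; 5 starts row 2. P = [[1], [5]].
Insert 3: appended to row 1. P = [[1, 3], [5]].
Insert 4: appended to row 1. P = [[1, 3, 4], [5]].
Insert 2: 2 bumps 3 from row 1; 3 bumps 5 from row 2; 5 starts row 3. P = [[1, 2, 4], [3], [5]].

So P = [[1, 2, 4], [3], [5]], Q = [[1, 3, 4], [2], [5]].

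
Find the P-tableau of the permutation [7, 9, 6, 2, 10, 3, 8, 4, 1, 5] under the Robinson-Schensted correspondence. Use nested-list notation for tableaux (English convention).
P = [[1, 3, 4, 5], [2, 8, 10], [6, 9], [7]]

After inserting 7: P = [[7]].
After inserting 9: P = [[7, 9]].
After inserting 6: P = [[6, 9], [7]].
After inserting 2: P = [[2, 9], [6], [7]].
After inserting 10: P = [[2, 9, 10], [6], [7]].
After inserting 3: P = [[2, 3, 10], [6, 9], [7]].
After inserting 8: P = [[2, 3, 8], [6, 9, 10], [7]].
After inserting 4: P = [[2, 3, 4], [6, 8, 10], [7, 9]].
After inserting 1: P = [[1, 3, 4], [2, 8, 10], [6, 9], [7]].
After inserting 5: P = [[1, 3, 4, 5], [2, 8, 10], [6, 9], [7]].

So P = [[1, 3, 4, 5], [2, 8, 10], [6, 9], [7]].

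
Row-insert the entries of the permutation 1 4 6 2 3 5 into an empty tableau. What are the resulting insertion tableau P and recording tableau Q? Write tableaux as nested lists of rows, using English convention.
P = [[1, 2, 3, 5], [4, 6]], Q = [[1, 2, 3, 6], [4, 5]]

Insert each entry of the permutation into P by Schensted row insertion, recording in Q the position of each new cell.

Insert 1: appended to row 1. P = [[1]].
Insert 4: appended to row 1. P = [[1, 4]].
Insert 6: appended to row 1. P = [[1, 4, 6]].
Insert 2: 2 bumps 4 from row 1; 4 starts row 2. P = [[1, 2, 6], [4]].
Insert 3: 3 bumps 6 from row 1; 6 appends to row 2. P = [[1, 2, 3], [4, 6]].
Insert 5: appended to row 1. P = [[1, 2, 3, 5], [4, 6]].

So P = [[1, 2, 3, 5], [4, 6]], Q = [[1, 2, 3, 6], [4, 5]].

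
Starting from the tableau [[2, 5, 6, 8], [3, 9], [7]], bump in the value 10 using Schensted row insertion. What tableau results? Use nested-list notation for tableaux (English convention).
10 is larger than every entry of row 1, so it is appended to row 1. The new tableau is [[2, 5, 6, 8, 10], [3, 9], [7]].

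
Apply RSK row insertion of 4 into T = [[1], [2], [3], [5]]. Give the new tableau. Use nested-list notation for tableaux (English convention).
4 is larger than every entry of row 1, so it is appended to row 1. The new tableau is [[1, 4], [2], [3], [5]].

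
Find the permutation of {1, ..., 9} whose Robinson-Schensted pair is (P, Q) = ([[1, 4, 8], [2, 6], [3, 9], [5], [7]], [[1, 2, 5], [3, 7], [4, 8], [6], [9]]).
Reverse RSK: for i = n, n-1, ..., 1, locate i in Q, remove the corresponding corner cell from P, and reverse-bump its entry up through P; the value ejected from row 1 is w(i).

So w = 5 7 6 3 9 2 8 4 1.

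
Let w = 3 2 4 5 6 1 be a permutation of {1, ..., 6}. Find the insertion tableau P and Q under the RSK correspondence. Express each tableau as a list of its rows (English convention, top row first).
Insert each entry of the permutation into P by Schensted row insertion, recording in Q the position of each new cell.

After inserting 3: P = [[3]].
After inserting 2: P = [[2], [3]].
After inserting 4: P = [[2, 4], [3]].
After inserting 5: P = [[2, 4, 5], [3]].
After inserting 6: P = [[2, 4, 5, 6], [3]].
After inserting 1: P = [[1, 4, 5, 6], [2], [3]].

So P = [[1, 4, 5, 6], [2], [3]], Q = [[1, 3, 4, 5], [2], [6]].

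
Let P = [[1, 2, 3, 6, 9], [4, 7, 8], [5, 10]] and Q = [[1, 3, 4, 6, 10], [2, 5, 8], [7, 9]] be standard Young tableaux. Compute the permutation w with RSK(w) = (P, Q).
Reverse the RSK construction: for i from n down to 1, find the cell of Q containing i, remove the entry at that cell from P, and reverse-bump it up through P; the value ejected from row 1 is w(i).

Step i=10: Q has 10 at row 1, column 5; remove that cell from P, ejecting 9. So w(10) = 9. P is now [[1, 2, 3, 6], [4, 7, 8], [5, 10]].
Step i=9: Q has 9 at row 3, column 2; remove 10 from row 3 of P and reverse-bump: 10 enters row 2 and ejects 8; 8 enters row 1 and ejects 6. So w(9) = 6. P is now [[1, 2, 3, 8], [4, 7, 10], [5]].
Step i=8: Q has 8 at row 2, column 3; remove 10 from row 2 of P and reverse-bump: 10 enters row 1 and ejects 8. So w(8) = 8. P is now [[1, 2, 3, 10], [4, 7], [5]].
Step i=7: Q has 7 at row 3, column 1; remove 5 from row 3 of P and reverse-bump: 5 enters row 2 and ejects 4; 4 enters row 1 and ejects 3. So w(7) = 3. P is now [[1, 2, 4, 10], [5, 7]].
Step i=6: Q has 6 at row 1, column 4; remove that cell from P, ejecting 10. So w(6) = 10. P is now [[1, 2, 4], [5, 7]].
Step i=5: Q has 5 at row 2, column 2; remove 7 from row 2 of P and reverse-bump: 7 enters row 1 and ejects 4. So w(5) = 4. P is now [[1, 2, 7], [5]].
Step i=4: Q has 4 at row 1, column 3; remove that cell from P, ejecting 7. So w(4) = 7. P is now [[1, 2], [5]].
Step i=3: Q has 3 at row 1, column 2; remove that cell from P, ejecting 2. So w(3) = 2. P is now [[1], [5]].
Step i=2: Q has 2 at row 2, column 1; remove 5 from row 2 of P and reverse-bump: 5 enters row 1 and ejects 1. So w(2) = 1. P is now [[5]].
Step i=1: Q has 1 at row 1, column 1; remove that cell from P, ejecting 5. So w(1) = 5. P is now [].

So w = 5 1 2 7 4 10 3 8 6 9.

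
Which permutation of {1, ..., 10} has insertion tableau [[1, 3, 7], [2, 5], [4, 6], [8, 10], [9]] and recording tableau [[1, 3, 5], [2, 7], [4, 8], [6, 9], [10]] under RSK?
Reverse the RSK construction: for i from n down to 1, find the cell of Q containing i, remove the entry at that cell from P, and reverse-bump it up through P; the value ejected from row 1 is w(i).

Step i=10: Q has 10 at row 5, column 1; remove 9 from row 5 of P and reverse-bump: 9 enters row 4 and ejects 8; 8 enters row 3 and ejects 6; 6 enters row 2 and ejects 5; 5 enters row 1 and ejects 3. So w(10) = 3. P is now [[1, 5, 7], [2, 6], [4, 8], [9, 10]].
Step i=9: Q has 9 at row 4, column 2; remove 10 from row 4 of P and reverse-bump: 10 enters row 3 and ejects 8; 8 enters row 2 and ejects 6; 6 enters row 1 and ejects 5. So w(9) = 5. P is now [[1, 6, 7], [2, 8], [4, 10], [9]].
Step i=8: Q has 8 at row 3, column 2; remove 10 from row 3 of P and reverse-bump: 10 enters row 2 and ejects 8; 8 enters row 1 and ejects 7. So w(8) = 7. P is now [[1, 6, 8], [2, 10], [4], [9]].
Step i=7: Q has 7 at row 2, column 2; remove 10 from row 2 of P and reverse-bump: 10 enters row 1 and ejects 8. So w(7) = 8. P is now [[1, 6, 10], [2], [4], [9]].
Step i=6: Q has 6 at row 4, column 1; remove 9 from row 4 of P and reverse-bump: 9 enters row 3 and ejects 4; 4 enters row 2 and ejects 2; 2 enters row 1 and ejects 1. So w(6) = 1. P is now [[2, 6, 10], [4], [9]].
Step i=5: Q has 5 at row 1, column 3; remove that cell from P, ejecting 10. So w(5) = 10. P is now [[2, 6], [4], [9]].
Step i=4: Q has 4 at row 3, column 1; remove 9 from row 3 of P and reverse-bump: 9 enters row 2 and ejects 4; 4 enters row 1 and ejects 2. So w(4) = 2. P is now [[4, 6], [9]].
Step i=3: Q has 3 at row 1, column 2; remove that cell from P, ejecting 6. So w(3) = 6. P is now [[4], [9]].
Step i=2: Q has 2 at row 2, column 1; remove 9 from row 2 of P and reverse-bump: 9 enters row 1 and ejects 4. So w(2) = 4. P is now [[9]].
Step i=1: Q has 1 at row 1, column 1; remove that cell from P, ejecting 9. So w(1) = 9. P is now [].

So w = 9 4 6 2 10 1 8 7 5 3.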